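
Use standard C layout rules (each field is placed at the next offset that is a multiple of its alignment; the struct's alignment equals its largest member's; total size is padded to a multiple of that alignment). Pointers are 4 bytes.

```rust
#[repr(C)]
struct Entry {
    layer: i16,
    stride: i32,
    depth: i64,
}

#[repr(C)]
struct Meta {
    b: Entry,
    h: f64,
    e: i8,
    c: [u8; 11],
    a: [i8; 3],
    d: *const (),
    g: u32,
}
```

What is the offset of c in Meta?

25

Entry: @0: layer [2B, align 2] → 2; +2 pad (align 4); @4: stride [4B, align 4] → 8; @8: depth [8B, align 8] → 16; size 16, align 8
@0: b [16B, align 8] → 16
@16: h [8B, align 8] → 24
@24: e [1B, align 1] → 25
@25: c [11B, align 1] → 36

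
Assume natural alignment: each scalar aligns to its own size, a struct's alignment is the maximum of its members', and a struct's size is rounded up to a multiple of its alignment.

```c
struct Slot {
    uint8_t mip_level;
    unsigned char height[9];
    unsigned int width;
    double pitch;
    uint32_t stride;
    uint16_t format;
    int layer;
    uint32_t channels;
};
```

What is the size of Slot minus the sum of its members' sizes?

4

@0: mip_level [1B, align 1] → 1
@1: height [9B, align 1] → 10
+2 pad (align 4)
@12: width [4B, align 4] → 16
@16: pitch [8B, align 8] → 24
@24: stride [4B, align 4] → 28
@28: format [2B, align 2] → 30
+2 pad (align 4)
@32: layer [4B, align 4] → 36
@36: channels [4B, align 4] → 40
size 40, align 8
data bytes 36, size 40 → padding 4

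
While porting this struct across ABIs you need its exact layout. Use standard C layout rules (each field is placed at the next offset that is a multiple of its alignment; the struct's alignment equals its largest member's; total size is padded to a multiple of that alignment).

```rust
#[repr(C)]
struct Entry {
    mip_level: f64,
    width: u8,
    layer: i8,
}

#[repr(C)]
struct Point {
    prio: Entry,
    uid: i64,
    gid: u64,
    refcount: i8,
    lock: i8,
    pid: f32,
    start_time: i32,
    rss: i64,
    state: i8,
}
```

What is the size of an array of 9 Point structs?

Entry: @0: mip_level [8B, align 8] → 8; @8: width [1B, align 1] → 9; @9: layer [1B, align 1] → 10; +6 tail pad (align 8); size 16, align 8
@0: prio [16B, align 8] → 16
@16: uid [8B, align 8] → 24
@24: gid [8B, align 8] → 32
@32: refcount [1B, align 1] → 33
@33: lock [1B, align 1] → 34
+2 pad (align 4)
@36: pid [4B, align 4] → 40
@40: start_time [4B, align 4] → 44
+4 pad (align 8)
@48: rss [8B, align 8] → 56
@56: state [1B, align 1] → 57
+7 tail pad (align 8)
size 64, align 8
array of 9: 9 × 64 = 576

576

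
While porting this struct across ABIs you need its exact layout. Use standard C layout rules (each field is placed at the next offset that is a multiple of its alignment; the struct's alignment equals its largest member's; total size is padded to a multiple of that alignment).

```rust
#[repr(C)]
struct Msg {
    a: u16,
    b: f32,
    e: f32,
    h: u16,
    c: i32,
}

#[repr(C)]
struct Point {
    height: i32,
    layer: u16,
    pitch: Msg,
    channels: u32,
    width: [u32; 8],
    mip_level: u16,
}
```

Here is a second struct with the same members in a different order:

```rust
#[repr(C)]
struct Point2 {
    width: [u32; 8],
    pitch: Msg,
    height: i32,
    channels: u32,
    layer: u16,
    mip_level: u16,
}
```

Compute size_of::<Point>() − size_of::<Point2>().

4

Msg: a at 0 (size 2, align 2) → ends 2; pad 2 to align 4 for b; b at 4 (size 4, align 4) → ends 8; e at 8 (size 4, align 4) → ends 12; h at 12 (size 2, align 2) → ends 14; pad 2 to align 4 for c; c at 16 (size 4, align 4) → ends 20; total 20 bytes, alignment 4
height at 0 (size 4, align 4) → ends 4
layer at 4 (size 2, align 2) → ends 6
pad 2 to align 4 for pitch
pitch at 8 (size 20, align 4) → ends 28
channels at 28 (size 4, align 4) → ends 32
width at 32 (size 32, align 4) → ends 64
mip_level at 64 (size 2, align 2) → ends 66
tail pad 2 to reach multiple of 4
total 68 bytes, alignment 4
— Point2 —
width at 0 (size 32, align 4) → ends 32
pitch at 32 (size 20, align 4) → ends 52
height at 52 (size 4, align 4) → ends 56
channels at 56 (size 4, align 4) → ends 60
layer at 60 (size 2, align 2) → ends 62
mip_level at 62 (size 2, align 2) → ends 64
total 64 bytes, alignment 4
68 − 64 = 4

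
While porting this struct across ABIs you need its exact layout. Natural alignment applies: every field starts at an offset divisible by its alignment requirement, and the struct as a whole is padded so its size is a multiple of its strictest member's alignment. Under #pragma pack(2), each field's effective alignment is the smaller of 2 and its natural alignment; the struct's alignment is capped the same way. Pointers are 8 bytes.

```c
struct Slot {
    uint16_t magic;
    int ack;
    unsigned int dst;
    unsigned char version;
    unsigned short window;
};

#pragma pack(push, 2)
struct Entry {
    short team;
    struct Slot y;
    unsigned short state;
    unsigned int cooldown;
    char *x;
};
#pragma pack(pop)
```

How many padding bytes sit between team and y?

0

Slot: magic at 0 (size 2, align 2) → ends 2; pad 2 to align 4 for ack; ack at 4 (size 4, align 4) → ends 8; dst at 8 (size 4, align 4) → ends 12; version at 12 (size 1, align 1) → ends 13; pad 1 to align 2 for window; window at 14 (size 2, align 2) → ends 16; total 16 bytes, alignment 4
team at 0 (size 2, align 2) → ends 2
y at 2 (size 16, align 2) → ends 18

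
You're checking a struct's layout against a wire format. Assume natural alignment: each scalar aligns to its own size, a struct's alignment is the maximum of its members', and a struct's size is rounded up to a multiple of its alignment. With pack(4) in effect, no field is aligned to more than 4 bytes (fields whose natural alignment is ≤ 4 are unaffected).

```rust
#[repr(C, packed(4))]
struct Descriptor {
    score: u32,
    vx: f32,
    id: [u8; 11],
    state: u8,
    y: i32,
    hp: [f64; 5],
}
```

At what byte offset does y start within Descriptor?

20

@0: score [4B, align 4] → 4
@4: vx [4B, align 4] → 8
@8: id [11B, align 1] → 19
@19: state [1B, align 1] → 20
@20: y [4B, align 4] → 24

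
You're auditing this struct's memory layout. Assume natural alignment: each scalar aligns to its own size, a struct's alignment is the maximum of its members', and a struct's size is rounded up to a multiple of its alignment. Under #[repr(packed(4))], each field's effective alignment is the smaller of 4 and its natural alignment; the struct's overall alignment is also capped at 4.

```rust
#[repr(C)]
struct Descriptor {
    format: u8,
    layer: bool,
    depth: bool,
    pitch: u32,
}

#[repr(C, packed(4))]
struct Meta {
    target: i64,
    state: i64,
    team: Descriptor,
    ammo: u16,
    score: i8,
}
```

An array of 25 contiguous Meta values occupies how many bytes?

Descriptor: 0..1  format  (1B, 1-aligned); 1..2  layer  (1B, 1-aligned); 2..3  depth  (1B, 1-aligned); 3..4  -- padding (1B); 4..8  pitch  (4B, 4-aligned); sizeof = 8, alignof = 4
0..8  target  (8B, 4-aligned)
8..16  state  (8B, 4-aligned)
16..24  team  (8B, 4-aligned)
24..26  ammo  (2B, 2-aligned)
26..27  score  (1B, 1-aligned)
27..28  -- tail padding (1B)
sizeof = 28, alignof = 4
array of 25: 25 × 28 = 700

700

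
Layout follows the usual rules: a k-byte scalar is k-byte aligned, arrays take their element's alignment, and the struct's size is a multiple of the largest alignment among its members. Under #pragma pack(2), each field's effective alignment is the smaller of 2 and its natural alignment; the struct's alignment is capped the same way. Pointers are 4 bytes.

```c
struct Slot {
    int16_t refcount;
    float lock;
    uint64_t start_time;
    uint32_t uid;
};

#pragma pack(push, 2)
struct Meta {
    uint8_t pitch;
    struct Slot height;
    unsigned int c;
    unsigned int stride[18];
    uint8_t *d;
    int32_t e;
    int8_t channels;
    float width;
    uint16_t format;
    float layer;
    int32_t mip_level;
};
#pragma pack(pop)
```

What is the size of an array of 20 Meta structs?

2520

Slot: refcount at 0 (size 2, align 2) → ends 2; pad 2 to align 4 for lock; lock at 4 (size 4, align 4) → ends 8; start_time at 8 (size 8, align 8) → ends 16; uid at 16 (size 4, align 4) → ends 20; tail pad 4 to reach multiple of 8; total 24 bytes, alignment 8
pitch at 0 (size 1, align 1) → ends 1
pad 1 to align 2 for height
height at 2 (size 24, align 2) → ends 26
c at 26 (size 4, align 2) → ends 30
stride at 30 (size 72, align 2) → ends 102
d at 102 (size 4, align 2) → ends 106
e at 106 (size 4, align 2) → ends 110
channels at 110 (size 1, align 1) → ends 111
pad 1 to align 2 for width
width at 112 (size 4, align 2) → ends 116
format at 116 (size 2, align 2) → ends 118
layer at 118 (size 4, align 2) → ends 122
mip_level at 122 (size 4, align 2) → ends 126
total 126 bytes, alignment 2
array of 20: 20 × 126 = 2520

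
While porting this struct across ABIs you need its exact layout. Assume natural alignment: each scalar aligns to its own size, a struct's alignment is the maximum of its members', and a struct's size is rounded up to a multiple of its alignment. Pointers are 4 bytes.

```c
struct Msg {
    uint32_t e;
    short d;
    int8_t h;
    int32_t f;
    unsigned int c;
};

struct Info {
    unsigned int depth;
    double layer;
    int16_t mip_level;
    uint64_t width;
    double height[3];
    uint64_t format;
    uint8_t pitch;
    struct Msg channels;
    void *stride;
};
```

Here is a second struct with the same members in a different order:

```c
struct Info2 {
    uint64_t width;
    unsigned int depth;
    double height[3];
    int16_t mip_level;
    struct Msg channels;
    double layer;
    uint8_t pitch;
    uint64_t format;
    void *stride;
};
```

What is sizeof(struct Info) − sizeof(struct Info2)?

Msg: 0..4  e  (4B, 4-aligned); 4..6  d  (2B, 2-aligned); 6..7  h  (1B, 1-aligned); 7..8  -- padding (1B); 8..12  f  (4B, 4-aligned); 12..16  c  (4B, 4-aligned); sizeof = 16, alignof = 4
0..4  depth  (4B, 4-aligned)
4..8  -- padding (4B)
8..16  layer  (8B, 8-aligned)
16..18  mip_level  (2B, 2-aligned)
18..24  -- padding (6B)
24..32  width  (8B, 8-aligned)
32..56  height  (24B, 8-aligned)
56..64  format  (8B, 8-aligned)
64..65  pitch  (1B, 1-aligned)
65..68  -- padding (3B)
68..84  channels  (16B, 4-aligned)
84..88  stride  (4B, 4-aligned)
sizeof = 88, alignof = 8
— Info2 —
0..8  width  (8B, 8-aligned)
8..12  depth  (4B, 4-aligned)
12..16  -- padding (4B)
16..40  height  (24B, 8-aligned)
40..42  mip_level  (2B, 2-aligned)
42..44  -- padding (2B)
44..60  channels  (16B, 4-aligned)
60..64  -- padding (4B)
64..72  layer  (8B, 8-aligned)
72..73  pitch  (1B, 1-aligned)
73..80  -- padding (7B)
80..88  format  (8B, 8-aligned)
88..92  stride  (4B, 4-aligned)
92..96  -- tail padding (4B)
sizeof = 96, alignof = 8
88 − 96 = -8

-8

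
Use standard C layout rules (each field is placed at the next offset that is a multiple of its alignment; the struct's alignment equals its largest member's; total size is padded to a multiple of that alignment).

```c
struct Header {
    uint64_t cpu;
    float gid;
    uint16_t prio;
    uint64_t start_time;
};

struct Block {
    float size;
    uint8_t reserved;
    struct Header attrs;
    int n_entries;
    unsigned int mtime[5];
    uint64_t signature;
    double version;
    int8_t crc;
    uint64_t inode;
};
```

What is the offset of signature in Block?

56

Header: @0: cpu [8B, align 8] → 8; @8: gid [4B, align 4] → 12; @12: prio [2B, align 2] → 14; +2 pad (align 8); @16: start_time [8B, align 8] → 24; size 24, align 8
@0: size [4B, align 4] → 4
@4: reserved [1B, align 1] → 5
+3 pad (align 8)
@8: attrs [24B, align 8] → 32
@32: n_entries [4B, align 4] → 36
@36: mtime [20B, align 4] → 56
@56: signature [8B, align 8] → 64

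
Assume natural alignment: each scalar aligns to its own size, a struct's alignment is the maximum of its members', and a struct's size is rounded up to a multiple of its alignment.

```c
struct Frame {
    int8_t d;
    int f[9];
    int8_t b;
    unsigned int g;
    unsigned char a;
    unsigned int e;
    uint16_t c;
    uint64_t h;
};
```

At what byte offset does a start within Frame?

@0: d [1B, align 1] → 1
+3 pad (align 4)
@4: f [36B, align 4] → 40
@40: b [1B, align 1] → 41
+3 pad (align 4)
@44: g [4B, align 4] → 48
@48: a [1B, align 1] → 49

48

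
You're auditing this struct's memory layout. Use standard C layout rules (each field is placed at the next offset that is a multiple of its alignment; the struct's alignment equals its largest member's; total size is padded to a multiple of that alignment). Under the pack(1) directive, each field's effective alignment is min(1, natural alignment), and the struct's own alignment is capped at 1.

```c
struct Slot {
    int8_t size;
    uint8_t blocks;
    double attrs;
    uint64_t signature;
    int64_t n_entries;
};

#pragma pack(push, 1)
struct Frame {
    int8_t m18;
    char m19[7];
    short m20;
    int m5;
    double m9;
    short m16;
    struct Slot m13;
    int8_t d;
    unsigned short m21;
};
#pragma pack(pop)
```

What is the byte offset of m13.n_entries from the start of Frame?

48

Slot: @0: size [1B, align 1] → 1; @1: blocks [1B, align 1] → 2; +6 pad (align 8); @8: attrs [8B, align 8] → 16; @16: signature [8B, align 8] → 24; @24: n_entries [8B, align 8] → 32; size 32, align 8
@0: m18 [1B, align 1] → 1
@1: m19 [7B, align 1] → 8
@8: m20 [2B, align 1] → 10
@10: m5 [4B, align 1] → 14
@14: m9 [8B, align 1] → 22
@22: m16 [2B, align 1] → 24
@24: m13 [32B, align 1] → 56
within Slot: n_entries at 24
24 + 24 = 48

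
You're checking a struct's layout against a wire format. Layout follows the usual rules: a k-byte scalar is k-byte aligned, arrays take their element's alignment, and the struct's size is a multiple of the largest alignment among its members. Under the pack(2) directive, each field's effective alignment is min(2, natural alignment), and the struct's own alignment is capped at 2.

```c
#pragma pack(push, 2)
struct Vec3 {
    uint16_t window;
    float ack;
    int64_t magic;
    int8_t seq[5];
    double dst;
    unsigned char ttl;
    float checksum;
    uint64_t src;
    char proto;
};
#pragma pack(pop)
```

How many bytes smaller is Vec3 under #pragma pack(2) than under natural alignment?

12

natural layout:
  0..2  window  (2B, 2-aligned)
  2..4  -- padding (2B)
  4..8  ack  (4B, 4-aligned)
  8..16  magic  (8B, 8-aligned)
  16..21  seq  (5B, 1-aligned)
  21..24  -- padding (3B)
  24..32  dst  (8B, 8-aligned)
  32..33  ttl  (1B, 1-aligned)
  33..36  -- padding (3B)
  36..40  checksum  (4B, 4-aligned)
  40..48  src  (8B, 8-aligned)
  48..49  proto  (1B, 1-aligned)
  49..56  -- tail padding (7B)
  sizeof = 56, alignof = 8
packed(2) layout:
  0..2  window  (2B, 2-aligned)
  2..6  ack  (4B, 2-aligned)
  6..14  magic  (8B, 2-aligned)
  14..19  seq  (5B, 1-aligned)
  19..20  -- padding (1B)
  20..28  dst  (8B, 2-aligned)
  28..29  ttl  (1B, 1-aligned)
  29..30  -- padding (1B)
  30..34  checksum  (4B, 2-aligned)
  34..42  src  (8B, 2-aligned)
  42..43  proto  (1B, 1-aligned)
  43..44  -- tail padding (1B)
  sizeof = 44, alignof = 2
56 − 44 = 12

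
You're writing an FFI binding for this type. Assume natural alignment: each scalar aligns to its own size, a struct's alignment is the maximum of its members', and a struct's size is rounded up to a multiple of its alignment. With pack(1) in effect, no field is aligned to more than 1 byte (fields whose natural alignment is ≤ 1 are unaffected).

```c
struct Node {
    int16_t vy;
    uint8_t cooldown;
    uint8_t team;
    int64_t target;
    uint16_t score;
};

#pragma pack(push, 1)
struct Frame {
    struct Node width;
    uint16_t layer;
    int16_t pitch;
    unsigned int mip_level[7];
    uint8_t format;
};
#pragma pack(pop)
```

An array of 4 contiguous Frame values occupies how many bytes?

Node: vy at 0 (size 2, align 2) → ends 2; cooldown at 2 (size 1, align 1) → ends 3; team at 3 (size 1, align 1) → ends 4; pad 4 to align 8 for target; target at 8 (size 8, align 8) → ends 16; score at 16 (size 2, align 2) → ends 18; tail pad 6 to reach multiple of 8; total 24 bytes, alignment 8
width at 0 (size 24, align 1) → ends 24
layer at 24 (size 2, align 1) → ends 26
pitch at 26 (size 2, align 1) → ends 28
mip_level at 28 (size 28, align 1) → ends 56
format at 56 (size 1, align 1) → ends 57
total 57 bytes, alignment 1
array of 4: 4 × 57 = 228

228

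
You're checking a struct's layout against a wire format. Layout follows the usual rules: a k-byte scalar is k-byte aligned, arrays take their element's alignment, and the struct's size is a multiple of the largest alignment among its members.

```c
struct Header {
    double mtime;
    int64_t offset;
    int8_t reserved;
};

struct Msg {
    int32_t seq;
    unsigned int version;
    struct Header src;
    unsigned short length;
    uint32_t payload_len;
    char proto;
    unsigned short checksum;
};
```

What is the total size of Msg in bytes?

Header: mtime at 0 (size 8, align 8) → ends 8; offset at 8 (size 8, align 8) → ends 16; reserved at 16 (size 1, align 1) → ends 17; tail pad 7 to reach multiple of 8; total 24 bytes, alignment 8
seq at 0 (size 4, align 4) → ends 4
version at 4 (size 4, align 4) → ends 8
src at 8 (size 24, align 8) → ends 32
length at 32 (size 2, align 2) → ends 34
pad 2 to align 4 for payload_len
payload_len at 36 (size 4, align 4) → ends 40
proto at 40 (size 1, align 1) → ends 41
pad 1 to align 2 for checksum
checksum at 42 (size 2, align 2) → ends 44
tail pad 4 to reach multiple of 8
total 48 bytes, alignment 8

48 bytes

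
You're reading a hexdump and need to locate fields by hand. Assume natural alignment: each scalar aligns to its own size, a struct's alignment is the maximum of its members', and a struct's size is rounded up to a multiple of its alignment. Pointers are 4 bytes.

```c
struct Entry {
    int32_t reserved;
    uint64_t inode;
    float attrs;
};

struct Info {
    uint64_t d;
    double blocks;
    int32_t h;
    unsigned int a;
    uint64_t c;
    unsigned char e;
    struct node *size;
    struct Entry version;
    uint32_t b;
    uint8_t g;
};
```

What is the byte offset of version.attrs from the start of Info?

56

Entry: reserved at 0 (size 4, align 4) → ends 4; pad 4 to align 8 for inode; inode at 8 (size 8, align 8) → ends 16; attrs at 16 (size 4, align 4) → ends 20; tail pad 4 to reach multiple of 8; total 24 bytes, alignment 8
d at 0 (size 8, align 8) → ends 8
blocks at 8 (size 8, align 8) → ends 16
h at 16 (size 4, align 4) → ends 20
a at 20 (size 4, align 4) → ends 24
c at 24 (size 8, align 8) → ends 32
e at 32 (size 1, align 1) → ends 33
pad 3 to align 4 for size
size at 36 (size 4, align 4) → ends 40
version at 40 (size 24, align 8) → ends 64
within Entry: attrs at 16
40 + 16 = 56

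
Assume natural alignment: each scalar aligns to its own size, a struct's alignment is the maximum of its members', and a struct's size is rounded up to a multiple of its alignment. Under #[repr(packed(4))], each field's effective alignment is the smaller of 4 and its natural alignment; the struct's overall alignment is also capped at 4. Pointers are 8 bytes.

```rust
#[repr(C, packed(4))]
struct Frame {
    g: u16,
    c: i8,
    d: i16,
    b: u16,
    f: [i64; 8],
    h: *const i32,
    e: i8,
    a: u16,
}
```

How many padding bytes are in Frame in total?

2

g at 0 (size 2, align 2) → ends 2
c at 2 (size 1, align 1) → ends 3
pad 1 to align 2 for d
d at 4 (size 2, align 2) → ends 6
b at 6 (size 2, align 2) → ends 8
f at 8 (size 64, align 4) → ends 72
h at 72 (size 8, align 4) → ends 80
e at 80 (size 1, align 1) → ends 81
pad 1 to align 2 for a
a at 82 (size 2, align 2) → ends 84
total 84 bytes, alignment 4
data bytes 82, size 84 → padding 2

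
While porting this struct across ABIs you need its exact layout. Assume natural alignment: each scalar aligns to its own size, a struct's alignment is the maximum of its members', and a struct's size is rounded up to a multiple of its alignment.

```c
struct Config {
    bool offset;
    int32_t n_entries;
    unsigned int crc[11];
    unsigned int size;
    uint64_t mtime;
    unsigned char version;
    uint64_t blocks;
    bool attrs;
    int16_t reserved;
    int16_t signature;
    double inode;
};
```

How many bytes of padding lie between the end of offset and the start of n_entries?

3

@0: offset [1B, align 1] → 1
+3 pad (align 4)
@4: n_entries [4B, align 4] → 8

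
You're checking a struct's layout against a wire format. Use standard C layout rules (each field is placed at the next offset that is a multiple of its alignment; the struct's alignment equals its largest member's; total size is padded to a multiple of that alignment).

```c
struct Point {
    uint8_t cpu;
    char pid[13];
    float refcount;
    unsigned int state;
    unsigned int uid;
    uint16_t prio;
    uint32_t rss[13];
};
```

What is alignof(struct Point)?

member alignments: cpu=1, pid=1, refcount=4, state=4, uid=4, prio=2, rss=4
max = 4

4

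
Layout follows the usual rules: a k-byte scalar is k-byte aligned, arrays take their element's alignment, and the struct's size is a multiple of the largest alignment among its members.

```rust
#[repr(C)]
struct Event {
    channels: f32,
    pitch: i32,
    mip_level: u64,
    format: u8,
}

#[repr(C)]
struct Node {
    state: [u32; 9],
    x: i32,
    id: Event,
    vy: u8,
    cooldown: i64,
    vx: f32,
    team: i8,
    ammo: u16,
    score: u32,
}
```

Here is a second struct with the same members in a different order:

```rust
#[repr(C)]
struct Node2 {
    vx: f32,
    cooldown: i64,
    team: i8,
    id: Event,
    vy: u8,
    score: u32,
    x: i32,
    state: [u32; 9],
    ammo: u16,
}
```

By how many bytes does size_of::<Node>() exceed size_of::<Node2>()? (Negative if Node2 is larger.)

-8

Event: channels at 0 (size 4, align 4) → ends 4; pitch at 4 (size 4, align 4) → ends 8; mip_level at 8 (size 8, align 8) → ends 16; format at 16 (size 1, align 1) → ends 17; tail pad 7 to reach multiple of 8; total 24 bytes, alignment 8
state at 0 (size 36, align 4) → ends 36
x at 36 (size 4, align 4) → ends 40
id at 40 (size 24, align 8) → ends 64
vy at 64 (size 1, align 1) → ends 65
pad 7 to align 8 for cooldown
cooldown at 72 (size 8, align 8) → ends 80
vx at 80 (size 4, align 4) → ends 84
team at 84 (size 1, align 1) → ends 85
pad 1 to align 2 for ammo
ammo at 86 (size 2, align 2) → ends 88
score at 88 (size 4, align 4) → ends 92
tail pad 4 to reach multiple of 8
total 96 bytes, alignment 8
— Node2 —
vx at 0 (size 4, align 4) → ends 4
pad 4 to align 8 for cooldown
cooldown at 8 (size 8, align 8) → ends 16
team at 16 (size 1, align 1) → ends 17
pad 7 to align 8 for id
id at 24 (size 24, align 8) → ends 48
vy at 48 (size 1, align 1) → ends 49
pad 3 to align 4 for score
score at 52 (size 4, align 4) → ends 56
x at 56 (size 4, align 4) → ends 60
state at 60 (size 36, align 4) → ends 96
ammo at 96 (size 2, align 2) → ends 98
tail pad 6 to reach multiple of 8
total 104 bytes, alignment 8
96 − 104 = -8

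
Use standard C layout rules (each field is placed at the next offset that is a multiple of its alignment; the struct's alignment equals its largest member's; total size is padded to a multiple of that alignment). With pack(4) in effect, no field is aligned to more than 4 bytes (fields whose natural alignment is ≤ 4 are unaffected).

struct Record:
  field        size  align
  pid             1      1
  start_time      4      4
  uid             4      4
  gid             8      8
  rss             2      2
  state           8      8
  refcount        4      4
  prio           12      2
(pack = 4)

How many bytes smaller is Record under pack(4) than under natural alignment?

natural layout:
  @0: pid [1B, align 1] → 1
  +3 pad (align 4)
  @4: start_time [4B, align 4] → 8
  @8: uid [4B, align 4] → 12
  +4 pad (align 8)
  @16: gid [8B, align 8] → 24
  @24: rss [2B, align 2] → 26
  +6 pad (align 8)
  @32: state [8B, align 8] → 40
  @40: refcount [4B, align 4] → 44
  @44: prio [12B, align 2] → 56
  size 56, align 8
packed(4) layout:
  @0: pid [1B, align 1] → 1
  +3 pad (align 4)
  @4: start_time [4B, align 4] → 8
  @8: uid [4B, align 4] → 12
  @12: gid [8B, align 4] → 20
  @20: rss [2B, align 2] → 22
  +2 pad (align 4)
  @24: state [8B, align 4] → 32
  @32: refcount [4B, align 4] → 36
  @36: prio [12B, align 2] → 48
  size 48, align 4
56 − 48 = 8

8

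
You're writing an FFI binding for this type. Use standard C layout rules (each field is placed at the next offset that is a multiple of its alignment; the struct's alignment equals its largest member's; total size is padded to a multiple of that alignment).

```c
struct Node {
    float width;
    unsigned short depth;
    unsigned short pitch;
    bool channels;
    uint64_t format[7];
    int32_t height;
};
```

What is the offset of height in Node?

72

width at 0 (size 4, align 4) → ends 4
depth at 4 (size 2, align 2) → ends 6
pitch at 6 (size 2, align 2) → ends 8
channels at 8 (size 1, align 1) → ends 9
pad 7 to align 8 for format
format at 16 (size 56, align 8) → ends 72
height at 72 (size 4, align 4) → ends 76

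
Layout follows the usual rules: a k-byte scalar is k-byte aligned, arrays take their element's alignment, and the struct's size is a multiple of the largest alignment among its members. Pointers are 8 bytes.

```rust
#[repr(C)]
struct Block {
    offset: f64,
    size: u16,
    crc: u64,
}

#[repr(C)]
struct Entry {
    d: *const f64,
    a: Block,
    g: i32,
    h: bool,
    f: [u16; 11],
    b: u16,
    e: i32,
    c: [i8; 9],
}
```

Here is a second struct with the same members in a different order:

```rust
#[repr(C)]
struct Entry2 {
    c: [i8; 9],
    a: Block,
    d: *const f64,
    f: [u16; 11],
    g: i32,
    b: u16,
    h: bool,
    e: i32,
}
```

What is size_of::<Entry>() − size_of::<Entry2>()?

Block: @0: offset [8B, align 8] → 8; @8: size [2B, align 2] → 10; +6 pad (align 8); @16: crc [8B, align 8] → 24; size 24, align 8
@0: d [8B, align 8] → 8
@8: a [24B, align 8] → 32
@32: g [4B, align 4] → 36
@36: h [1B, align 1] → 37
+1 pad (align 2)
@38: f [22B, align 2] → 60
@60: b [2B, align 2] → 62
+2 pad (align 4)
@64: e [4B, align 4] → 68
@68: c [9B, align 1] → 77
+3 tail pad (align 8)
size 80, align 8
— Entry2 —
@0: c [9B, align 1] → 9
+7 pad (align 8)
@16: a [24B, align 8] → 40
@40: d [8B, align 8] → 48
@48: f [22B, align 2] → 70
+2 pad (align 4)
@72: g [4B, align 4] → 76
@76: b [2B, align 2] → 78
@78: h [1B, align 1] → 79
+1 pad (align 4)
@80: e [4B, align 4] → 84
+4 tail pad (align 8)
size 88, align 8
80 − 88 = -8

-8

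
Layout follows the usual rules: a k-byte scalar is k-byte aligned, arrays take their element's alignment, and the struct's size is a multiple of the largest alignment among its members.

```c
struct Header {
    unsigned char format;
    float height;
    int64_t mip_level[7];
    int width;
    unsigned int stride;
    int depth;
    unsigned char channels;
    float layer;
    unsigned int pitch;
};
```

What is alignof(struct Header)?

8

member alignments: format=1, height=4, mip_level=8, width=4, stride=4, depth=4, channels=1, layer=4, pitch=4
max = 8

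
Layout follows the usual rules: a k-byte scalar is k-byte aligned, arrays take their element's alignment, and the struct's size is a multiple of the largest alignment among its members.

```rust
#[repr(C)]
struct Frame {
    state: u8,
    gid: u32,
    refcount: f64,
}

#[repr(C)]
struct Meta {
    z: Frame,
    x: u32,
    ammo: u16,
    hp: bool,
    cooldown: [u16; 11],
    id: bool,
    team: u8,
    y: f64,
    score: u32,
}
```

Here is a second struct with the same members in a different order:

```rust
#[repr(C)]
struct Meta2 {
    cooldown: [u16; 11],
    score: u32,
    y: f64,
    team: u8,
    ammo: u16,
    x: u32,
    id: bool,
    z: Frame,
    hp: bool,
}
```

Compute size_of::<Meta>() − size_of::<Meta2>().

Frame: 0..1  state  (1B, 1-aligned); 1..4  -- padding (3B); 4..8  gid  (4B, 4-aligned); 8..16  refcount  (8B, 8-aligned); sizeof = 16, alignof = 8
0..16  z  (16B, 8-aligned)
16..20  x  (4B, 4-aligned)
20..22  ammo  (2B, 2-aligned)
22..23  hp  (1B, 1-aligned)
23..24  -- padding (1B)
24..46  cooldown  (22B, 2-aligned)
46..47  id  (1B, 1-aligned)
47..48  team  (1B, 1-aligned)
48..56  y  (8B, 8-aligned)
56..60  score  (4B, 4-aligned)
60..64  -- tail padding (4B)
sizeof = 64, alignof = 8
— Meta2 —
0..22  cooldown  (22B, 2-aligned)
22..24  -- padding (2B)
24..28  score  (4B, 4-aligned)
28..32  -- padding (4B)
32..40  y  (8B, 8-aligned)
40..41  team  (1B, 1-aligned)
41..42  -- padding (1B)
42..44  ammo  (2B, 2-aligned)
44..48  x  (4B, 4-aligned)
48..49  id  (1B, 1-aligned)
49..56  -- padding (7B)
56..72  z  (16B, 8-aligned)
72..73  hp  (1B, 1-aligned)
73..80  -- tail padding (7B)
sizeof = 80, alignof = 8
64 − 80 = -16

-16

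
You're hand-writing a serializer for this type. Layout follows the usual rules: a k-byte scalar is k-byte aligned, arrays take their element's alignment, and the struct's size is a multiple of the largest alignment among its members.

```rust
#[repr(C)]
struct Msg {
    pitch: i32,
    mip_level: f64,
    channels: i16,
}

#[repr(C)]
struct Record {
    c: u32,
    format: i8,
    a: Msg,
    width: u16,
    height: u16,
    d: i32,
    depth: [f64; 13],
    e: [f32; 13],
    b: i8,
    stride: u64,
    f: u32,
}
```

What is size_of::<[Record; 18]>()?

Msg: pitch at 0 (size 4, align 4) → ends 4; pad 4 to align 8 for mip_level; mip_level at 8 (size 8, align 8) → ends 16; channels at 16 (size 2, align 2) → ends 18; tail pad 6 to reach multiple of 8; total 24 bytes, alignment 8
c at 0 (size 4, align 4) → ends 4
format at 4 (size 1, align 1) → ends 5
pad 3 to align 8 for a
a at 8 (size 24, align 8) → ends 32
width at 32 (size 2, align 2) → ends 34
height at 34 (size 2, align 2) → ends 36
d at 36 (size 4, align 4) → ends 40
depth at 40 (size 104, align 8) → ends 144
e at 144 (size 52, align 4) → ends 196
b at 196 (size 1, align 1) → ends 197
pad 3 to align 8 for stride
stride at 200 (size 8, align 8) → ends 208
f at 208 (size 4, align 4) → ends 212
tail pad 4 to reach multiple of 8
total 216 bytes, alignment 8
array of 18: 18 × 216 = 3888

3888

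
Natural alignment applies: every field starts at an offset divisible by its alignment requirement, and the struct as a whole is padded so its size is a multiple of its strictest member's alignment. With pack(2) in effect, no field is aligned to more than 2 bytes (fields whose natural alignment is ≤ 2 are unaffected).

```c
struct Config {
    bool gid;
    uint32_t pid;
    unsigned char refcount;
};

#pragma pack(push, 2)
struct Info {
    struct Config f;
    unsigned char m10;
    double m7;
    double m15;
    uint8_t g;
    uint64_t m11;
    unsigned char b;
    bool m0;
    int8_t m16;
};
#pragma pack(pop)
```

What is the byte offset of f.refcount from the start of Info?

Config: 0..1  gid  (1B, 1-aligned); 1..4  -- padding (3B); 4..8  pid  (4B, 4-aligned); 8..9  refcount  (1B, 1-aligned); 9..12  -- tail padding (3B); sizeof = 12, alignof = 4
0..12  f  (12B, 2-aligned)
within Config: refcount at 8
0 + 8 = 8

8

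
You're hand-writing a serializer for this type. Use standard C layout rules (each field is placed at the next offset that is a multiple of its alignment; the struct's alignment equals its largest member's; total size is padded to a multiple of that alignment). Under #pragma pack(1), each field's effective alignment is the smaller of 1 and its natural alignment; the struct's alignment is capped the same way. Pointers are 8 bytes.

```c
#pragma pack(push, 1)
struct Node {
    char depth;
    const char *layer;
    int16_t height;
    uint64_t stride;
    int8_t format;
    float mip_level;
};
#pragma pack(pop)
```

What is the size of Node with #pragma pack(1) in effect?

24

0..1  depth  (1B, 1-aligned)
1..9  layer  (8B, 1-aligned)
9..11  height  (2B, 1-aligned)
11..19  stride  (8B, 1-aligned)
19..20  format  (1B, 1-aligned)
20..24  mip_level  (4B, 1-aligned)
sizeof = 24, alignof = 1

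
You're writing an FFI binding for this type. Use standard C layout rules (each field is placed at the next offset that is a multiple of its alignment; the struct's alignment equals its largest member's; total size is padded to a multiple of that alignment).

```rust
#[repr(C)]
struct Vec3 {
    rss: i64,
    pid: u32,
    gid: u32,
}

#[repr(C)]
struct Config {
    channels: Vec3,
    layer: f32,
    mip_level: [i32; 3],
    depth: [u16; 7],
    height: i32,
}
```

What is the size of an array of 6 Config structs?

Vec3: 0..8  rss  (8B, 8-aligned); 8..12  pid  (4B, 4-aligned); 12..16  gid  (4B, 4-aligned); sizeof = 16, alignof = 8
0..16  channels  (16B, 8-aligned)
16..20  layer  (4B, 4-aligned)
20..32  mip_level  (12B, 4-aligned)
32..46  depth  (14B, 2-aligned)
46..48  -- padding (2B)
48..52  height  (4B, 4-aligned)
52..56  -- tail padding (4B)
sizeof = 56, alignof = 8
array of 6: 6 × 56 = 336

336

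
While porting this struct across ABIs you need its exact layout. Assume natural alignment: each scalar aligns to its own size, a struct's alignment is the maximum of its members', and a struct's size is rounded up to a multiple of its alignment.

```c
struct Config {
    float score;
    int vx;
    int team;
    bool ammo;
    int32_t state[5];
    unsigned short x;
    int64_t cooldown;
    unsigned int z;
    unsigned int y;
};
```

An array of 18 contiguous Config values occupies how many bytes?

1008

0..4  score  (4B, 4-aligned)
4..8  vx  (4B, 4-aligned)
8..12  team  (4B, 4-aligned)
12..13  ammo  (1B, 1-aligned)
13..16  -- padding (3B)
16..36  state  (20B, 4-aligned)
36..38  x  (2B, 2-aligned)
38..40  -- padding (2B)
40..48  cooldown  (8B, 8-aligned)
48..52  z  (4B, 4-aligned)
52..56  y  (4B, 4-aligned)
sizeof = 56, alignof = 8
array of 18: 18 × 56 = 1008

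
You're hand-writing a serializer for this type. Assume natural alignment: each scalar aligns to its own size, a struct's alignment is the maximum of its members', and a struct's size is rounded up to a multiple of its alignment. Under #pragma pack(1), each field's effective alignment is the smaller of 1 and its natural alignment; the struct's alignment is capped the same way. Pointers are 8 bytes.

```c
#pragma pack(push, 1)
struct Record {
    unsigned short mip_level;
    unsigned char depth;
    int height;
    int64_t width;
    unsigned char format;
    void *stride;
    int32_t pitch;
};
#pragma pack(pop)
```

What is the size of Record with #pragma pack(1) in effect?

0..2  mip_level  (2B, 1-aligned)
2..3  depth  (1B, 1-aligned)
3..7  height  (4B, 1-aligned)
7..15  width  (8B, 1-aligned)
15..16  format  (1B, 1-aligned)
16..24  stride  (8B, 1-aligned)
24..28  pitch  (4B, 1-aligned)
sizeof = 28, alignof = 1

28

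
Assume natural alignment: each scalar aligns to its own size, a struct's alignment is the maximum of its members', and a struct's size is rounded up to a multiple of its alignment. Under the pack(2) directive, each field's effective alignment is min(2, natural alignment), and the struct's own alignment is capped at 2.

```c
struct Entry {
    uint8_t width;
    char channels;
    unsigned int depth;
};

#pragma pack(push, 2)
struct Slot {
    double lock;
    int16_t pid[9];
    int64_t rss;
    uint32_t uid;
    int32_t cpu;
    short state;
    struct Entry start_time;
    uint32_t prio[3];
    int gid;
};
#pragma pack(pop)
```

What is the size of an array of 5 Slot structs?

340

Entry: @0: width [1B, align 1] → 1; @1: channels [1B, align 1] → 2; +2 pad (align 4); @4: depth [4B, align 4] → 8; size 8, align 4
@0: lock [8B, align 2] → 8
@8: pid [18B, align 2] → 26
@26: rss [8B, align 2] → 34
@34: uid [4B, align 2] → 38
@38: cpu [4B, align 2] → 42
@42: state [2B, align 2] → 44
@44: start_time [8B, align 2] → 52
@52: prio [12B, align 2] → 64
@64: gid [4B, align 2] → 68
size 68, align 2
array of 5: 5 × 68 = 340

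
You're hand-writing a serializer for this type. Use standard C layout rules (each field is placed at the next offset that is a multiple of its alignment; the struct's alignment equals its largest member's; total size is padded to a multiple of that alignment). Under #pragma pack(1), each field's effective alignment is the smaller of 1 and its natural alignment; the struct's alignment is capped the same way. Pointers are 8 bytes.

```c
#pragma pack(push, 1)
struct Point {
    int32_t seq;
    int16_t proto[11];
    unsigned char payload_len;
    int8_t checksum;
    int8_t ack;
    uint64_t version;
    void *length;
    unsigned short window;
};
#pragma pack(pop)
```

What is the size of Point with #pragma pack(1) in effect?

47

seq at 0 (size 4, align 1) → ends 4
proto at 4 (size 22, align 1) → ends 26
payload_len at 26 (size 1, align 1) → ends 27
checksum at 27 (size 1, align 1) → ends 28
ack at 28 (size 1, align 1) → ends 29
version at 29 (size 8, align 1) → ends 37
length at 37 (size 8, align 1) → ends 45
window at 45 (size 2, align 1) → ends 47
total 47 bytes, alignment 1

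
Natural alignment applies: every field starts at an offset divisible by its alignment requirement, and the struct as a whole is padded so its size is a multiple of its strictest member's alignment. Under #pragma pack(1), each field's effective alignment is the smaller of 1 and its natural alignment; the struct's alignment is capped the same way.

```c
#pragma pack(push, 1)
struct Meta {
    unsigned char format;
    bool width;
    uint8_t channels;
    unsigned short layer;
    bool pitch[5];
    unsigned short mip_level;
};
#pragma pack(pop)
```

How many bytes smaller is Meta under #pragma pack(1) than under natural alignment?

2

natural layout:
  @0: format [1B, align 1] → 1
  @1: width [1B, align 1] → 2
  @2: channels [1B, align 1] → 3
  +1 pad (align 2)
  @4: layer [2B, align 2] → 6
  @6: pitch [5B, align 1] → 11
  +1 pad (align 2)
  @12: mip_level [2B, align 2] → 14
  size 14, align 2
packed(1) layout:
  @0: format [1B, align 1] → 1
  @1: width [1B, align 1] → 2
  @2: channels [1B, align 1] → 3
  @3: layer [2B, align 1] → 5
  @5: pitch [5B, align 1] → 10
  @10: mip_level [2B, align 1] → 12
  size 12, align 1
14 − 12 = 2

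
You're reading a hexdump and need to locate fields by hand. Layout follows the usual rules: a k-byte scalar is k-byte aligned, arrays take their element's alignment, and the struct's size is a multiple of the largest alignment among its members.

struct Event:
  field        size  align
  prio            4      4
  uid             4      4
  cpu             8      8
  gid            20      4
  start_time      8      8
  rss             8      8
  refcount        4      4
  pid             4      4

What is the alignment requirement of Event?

member alignments: prio=4, uid=4, cpu=8, gid=4, start_time=8, rss=8, refcount=4, pid=4
max = 8

8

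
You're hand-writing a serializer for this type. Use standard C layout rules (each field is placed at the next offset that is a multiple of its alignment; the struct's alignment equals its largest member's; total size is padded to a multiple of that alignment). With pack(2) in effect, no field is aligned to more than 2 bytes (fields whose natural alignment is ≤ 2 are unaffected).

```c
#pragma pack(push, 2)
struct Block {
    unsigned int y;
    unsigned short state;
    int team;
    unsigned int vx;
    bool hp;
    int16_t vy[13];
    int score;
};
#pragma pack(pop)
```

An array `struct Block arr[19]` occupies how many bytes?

874

0..4  y  (4B, 2-aligned)
4..6  state  (2B, 2-aligned)
6..10  team  (4B, 2-aligned)
10..14  vx  (4B, 2-aligned)
14..15  hp  (1B, 1-aligned)
15..16  -- padding (1B)
16..42  vy  (26B, 2-aligned)
42..46  score  (4B, 2-aligned)
sizeof = 46, alignof = 2
array of 19: 19 × 46 = 874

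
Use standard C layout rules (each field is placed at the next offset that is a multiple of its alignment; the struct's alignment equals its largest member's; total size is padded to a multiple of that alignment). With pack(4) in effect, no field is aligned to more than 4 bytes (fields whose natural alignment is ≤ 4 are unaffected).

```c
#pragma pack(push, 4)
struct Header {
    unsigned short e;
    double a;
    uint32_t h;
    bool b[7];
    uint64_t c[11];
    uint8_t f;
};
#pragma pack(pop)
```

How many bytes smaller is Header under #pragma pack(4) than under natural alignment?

12

natural layout:
  @0: e [2B, align 2] → 2
  +6 pad (align 8)
  @8: a [8B, align 8] → 16
  @16: h [4B, align 4] → 20
  @20: b [7B, align 1] → 27
  +5 pad (align 8)
  @32: c [88B, align 8] → 120
  @120: f [1B, align 1] → 121
  +7 tail pad (align 8)
  size 128, align 8
packed(4) layout:
  @0: e [2B, align 2] → 2
  +2 pad (align 4)
  @4: a [8B, align 4] → 12
  @12: h [4B, align 4] → 16
  @16: b [7B, align 1] → 23
  +1 pad (align 4)
  @24: c [88B, align 4] → 112
  @112: f [1B, align 1] → 113
  +3 tail pad (align 4)
  size 116, align 4
128 − 116 = 12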